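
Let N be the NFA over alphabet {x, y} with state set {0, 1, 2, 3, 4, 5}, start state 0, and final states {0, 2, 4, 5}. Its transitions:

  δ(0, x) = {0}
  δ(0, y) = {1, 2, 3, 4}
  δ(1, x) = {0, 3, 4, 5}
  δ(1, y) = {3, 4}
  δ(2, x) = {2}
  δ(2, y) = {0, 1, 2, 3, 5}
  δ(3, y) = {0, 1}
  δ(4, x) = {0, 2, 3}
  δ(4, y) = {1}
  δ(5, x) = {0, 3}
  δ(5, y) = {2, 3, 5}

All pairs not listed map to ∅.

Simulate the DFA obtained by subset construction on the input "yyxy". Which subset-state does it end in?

Start: {0}.
δ(0,y) = {1, 2, 3, 4}.
Union: {1, 2, 3, 4}.
After y: {1, 2, 3, 4}.
δ(1,y) = {3, 4}; δ(2,y) = {0, 1, 2, 3, 5}; δ(3,y) = {0, 1}; δ(4,y) = {1}.
Union: {0, 1, 2, 3, 4, 5}.
After y: {0, 1, 2, 3, 4, 5}.
δ(0,x) = {0}; δ(1,x) = {0, 3, 4, 5}; δ(2,x) = {2}; δ(3,x) = ∅; δ(4,x) = {0, 2, 3}; δ(5,x) = {0, 3}.
Union: {0, 2, 3, 4, 5}.
After x: {0, 2, 3, 4, 5}.
δ(0,y) = {1, 2, 3, 4}; δ(2,y) = {0, 1, 2, 3, 5}; δ(3,y) = {0, 1}; δ(4,y) = {1}; δ(5,y) = {2, 3, 5}.
Union: {0, 1, 2, 3, 4, 5}.
After y: {0, 1, 2, 3, 4, 5}.

{0, 1, 2, 3, 4, 5}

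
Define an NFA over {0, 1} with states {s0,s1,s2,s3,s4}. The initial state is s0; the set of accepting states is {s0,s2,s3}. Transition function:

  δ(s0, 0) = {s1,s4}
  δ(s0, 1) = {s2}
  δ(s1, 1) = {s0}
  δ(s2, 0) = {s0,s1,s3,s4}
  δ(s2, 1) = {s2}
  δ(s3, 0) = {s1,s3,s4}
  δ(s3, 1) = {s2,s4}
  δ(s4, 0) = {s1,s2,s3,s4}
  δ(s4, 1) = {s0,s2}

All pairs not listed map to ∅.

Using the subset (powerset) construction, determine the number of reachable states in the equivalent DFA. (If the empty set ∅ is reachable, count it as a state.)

8

Start state of the DFA: {s0}.
{s0} --0--> {s1,s4}  [new]
{s0} --1--> {s2}  [new]
{s1,s4} --0--> {s1,s2,s3,s4}  [new]
{s1,s4} --1--> {s0,s2}  [new]
{s2} --0--> {s0,s1,s3,s4}  [new]
{s2} --1--> {s2}  [seen]
{s1,s2,s3,s4} --0--> {s0,s1,s2,s3,s4}  [new]
{s1,s2,s3,s4} --1--> {s0,s2,s4}  [new]
{s0,s2} --0--> {s0,s1,s3,s4}  [seen]
{s0,s2} --1--> {s2}  [seen]
{s0,s1,s3,s4} --0--> {s1,s2,s3,s4}  [seen]
{s0,s1,s3,s4} --1--> {s0,s2,s4}  [seen]
{s0,s1,s2,s3,s4} --0--> {s0,s1,s2,s3,s4}  [seen]
{s0,s1,s2,s3,s4} --1--> {s0,s2,s4}  [seen]
{s0,s2,s4} --0--> {s0,s1,s2,s3,s4}  [seen]
{s0,s2,s4} --1--> {s0,s2}  [seen]
Reachable DFA states: {s0}, {s1,s4}, {s2}, {s1,s2,s3,s4}, {s0,s2}, {s0,s1,s3,s4}, {s0,s1,s2,s3,s4}, {s0,s2,s4}.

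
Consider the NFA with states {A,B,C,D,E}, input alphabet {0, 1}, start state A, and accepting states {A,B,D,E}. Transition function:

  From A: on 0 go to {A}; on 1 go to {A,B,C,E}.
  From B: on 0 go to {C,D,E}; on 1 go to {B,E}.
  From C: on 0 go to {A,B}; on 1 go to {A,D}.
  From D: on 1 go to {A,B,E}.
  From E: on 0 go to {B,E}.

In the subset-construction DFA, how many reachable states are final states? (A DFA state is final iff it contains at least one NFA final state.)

Start state of the DFA: {A}.
{A} --0--> {A}  [seen]
{A} --1--> {A,B,C,E}  [new]
{A,B,C,E} --0--> {A,B,C,D,E}  [new]
{A,B,C,E} --1--> {A,B,C,D,E}  [seen]
{A,B,C,D,E} --0--> {A,B,C,D,E}  [seen]
{A,B,C,D,E} --1--> {A,B,C,D,E}  [seen]
Reachable DFA states: {A}, {A,B,C,E}, {A,B,C,D,E}.
Accepting DFA states (contain an NFA accepting state): {A}, {A,B,C,E}, {A,B,C,D,E}.

3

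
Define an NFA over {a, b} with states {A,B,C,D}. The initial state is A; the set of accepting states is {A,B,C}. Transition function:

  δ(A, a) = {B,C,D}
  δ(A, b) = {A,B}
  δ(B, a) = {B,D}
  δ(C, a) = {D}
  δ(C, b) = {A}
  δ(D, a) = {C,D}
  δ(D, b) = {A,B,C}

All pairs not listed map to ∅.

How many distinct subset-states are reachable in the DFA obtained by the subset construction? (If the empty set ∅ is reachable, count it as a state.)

Start state of the DFA: {A}.
{A} --a--> {B,C,D}  [new]
{A} --b--> {A,B}  [new]
{B,C,D} --a--> {B,C,D}  [seen]
{B,C,D} --b--> {A,B,C}  [new]
{A,B} --a--> {B,C,D}  [seen]
{A,B} --b--> {A,B}  [seen]
{A,B,C} --a--> {B,C,D}  [seen]
{A,B,C} --b--> {A,B}  [seen]
Reachable DFA states: {A}, {B,C,D}, {A,B}, {A,B,C}.

4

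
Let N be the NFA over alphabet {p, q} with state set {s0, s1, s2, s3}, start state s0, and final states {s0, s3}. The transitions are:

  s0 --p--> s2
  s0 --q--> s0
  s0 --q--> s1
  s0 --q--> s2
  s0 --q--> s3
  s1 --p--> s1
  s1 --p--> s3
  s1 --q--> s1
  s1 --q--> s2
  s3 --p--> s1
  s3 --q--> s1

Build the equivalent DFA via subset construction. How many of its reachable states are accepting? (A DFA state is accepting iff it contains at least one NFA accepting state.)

Start state of the DFA: {s0}.
{s0} --p--> {s2}  [new]
{s0} --q--> {s0, s1, s2, s3}  [new]
{s2} --p--> ∅  [new]
{s2} --q--> ∅  [seen]
{s0, s1, s2, s3} --p--> {s1, s2, s3}  [new]
{s0, s1, s2, s3} --q--> {s0, s1, s2, s3}  [seen]
∅ --p--> ∅  [seen]
∅ --q--> ∅  [seen]
{s1, s2, s3} --p--> {s1, s3}  [new]
{s1, s2, s3} --q--> {s1, s2}  [new]
{s1, s3} --p--> {s1, s3}  [seen]
{s1, s3} --q--> {s1, s2}  [seen]
{s1, s2} --p--> {s1, s3}  [seen]
{s1, s2} --q--> {s1, s2}  [seen]
Reachable DFA states: {s0}, {s2}, {s0, s1, s2, s3}, ∅, {s1, s2, s3}, {s1, s3}, {s1, s2}.
Accepting DFA states (contain an NFA accepting state): {s0}, {s0, s1, s2, s3}, {s1, s2, s3}, {s1, s3}.

4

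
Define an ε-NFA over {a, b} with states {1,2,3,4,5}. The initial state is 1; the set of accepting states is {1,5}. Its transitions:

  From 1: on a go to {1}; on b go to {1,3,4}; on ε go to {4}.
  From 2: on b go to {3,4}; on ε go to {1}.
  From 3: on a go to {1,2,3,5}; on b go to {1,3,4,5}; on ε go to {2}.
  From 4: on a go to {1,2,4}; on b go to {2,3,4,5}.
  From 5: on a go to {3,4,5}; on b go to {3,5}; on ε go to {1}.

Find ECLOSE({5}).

Begin with {5}.
5 →ε {1}; add 1.
1 →ε {4}; add 4.
ε-closure = {1,4,5}.

{1,4,5}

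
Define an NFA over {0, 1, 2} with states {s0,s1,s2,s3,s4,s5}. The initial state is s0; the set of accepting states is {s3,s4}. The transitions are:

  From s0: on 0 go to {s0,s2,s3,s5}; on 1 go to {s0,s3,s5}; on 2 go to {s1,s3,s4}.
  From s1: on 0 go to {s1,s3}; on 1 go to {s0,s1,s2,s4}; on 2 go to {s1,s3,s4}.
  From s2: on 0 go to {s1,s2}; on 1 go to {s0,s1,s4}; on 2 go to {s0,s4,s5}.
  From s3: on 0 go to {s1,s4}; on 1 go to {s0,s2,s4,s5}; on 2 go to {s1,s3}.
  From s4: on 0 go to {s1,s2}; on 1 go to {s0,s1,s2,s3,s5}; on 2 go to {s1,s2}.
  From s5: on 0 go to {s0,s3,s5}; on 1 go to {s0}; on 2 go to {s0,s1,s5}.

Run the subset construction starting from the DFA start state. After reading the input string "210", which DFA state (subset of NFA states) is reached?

Start: {s0}.
δ(s0,2) = {s1,s3,s4}.
Union: {s1,s3,s4}.
After 2: {s1,s3,s4}.
δ(s1,1) = {s0,s1,s2,s4}; δ(s3,1) = {s0,s2,s4,s5}; δ(s4,1) = {s0,s1,s2,s3,s5}.
Union: {s0,s1,s2,s3,s4,s5}.
After 1: {s0,s1,s2,s3,s4,s5}.
δ(s0,0) = {s0,s2,s3,s5}; δ(s1,0) = {s1,s3}; δ(s2,0) = {s1,s2}; δ(s3,0) = {s1,s4}; δ(s4,0) = {s1,s2}; δ(s5,0) = {s0,s3,s5}.
Union: {s0,s1,s2,s3,s4,s5}.
After 0: {s0,s1,s2,s3,s4,s5}.

{s0,s1,s2,s3,s4,s5}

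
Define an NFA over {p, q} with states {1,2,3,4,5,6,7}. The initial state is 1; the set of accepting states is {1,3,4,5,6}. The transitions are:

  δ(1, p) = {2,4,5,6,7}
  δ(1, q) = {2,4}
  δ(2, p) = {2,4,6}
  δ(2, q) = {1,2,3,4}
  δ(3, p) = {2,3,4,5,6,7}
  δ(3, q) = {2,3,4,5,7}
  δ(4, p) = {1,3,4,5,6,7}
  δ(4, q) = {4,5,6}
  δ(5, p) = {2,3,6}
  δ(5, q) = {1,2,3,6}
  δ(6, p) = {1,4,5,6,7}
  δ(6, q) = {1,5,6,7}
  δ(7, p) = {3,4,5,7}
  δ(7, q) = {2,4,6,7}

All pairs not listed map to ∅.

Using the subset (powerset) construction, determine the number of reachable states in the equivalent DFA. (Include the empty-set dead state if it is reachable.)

5

Start state of the DFA: {1}.
{1} --p--> {2,4,5,6,7}  [new]
{1} --q--> {2,4}  [new]
{2,4,5,6,7} --p--> {1,2,3,4,5,6,7}  [new]
{2,4,5,6,7} --q--> {1,2,3,4,5,6,7}  [seen]
{2,4} --p--> {1,2,3,4,5,6,7}  [seen]
{2,4} --q--> {1,2,3,4,5,6}  [new]
{1,2,3,4,5,6,7} --p--> {1,2,3,4,5,6,7}  [seen]
{1,2,3,4,5,6,7} --q--> {1,2,3,4,5,6,7}  [seen]
{1,2,3,4,5,6} --p--> {1,2,3,4,5,6,7}  [seen]
{1,2,3,4,5,6} --q--> {1,2,3,4,5,6,7}  [seen]
Reachable DFA states: {1}, {2,4,5,6,7}, {2,4}, {1,2,3,4,5,6,7}, {1,2,3,4,5,6}.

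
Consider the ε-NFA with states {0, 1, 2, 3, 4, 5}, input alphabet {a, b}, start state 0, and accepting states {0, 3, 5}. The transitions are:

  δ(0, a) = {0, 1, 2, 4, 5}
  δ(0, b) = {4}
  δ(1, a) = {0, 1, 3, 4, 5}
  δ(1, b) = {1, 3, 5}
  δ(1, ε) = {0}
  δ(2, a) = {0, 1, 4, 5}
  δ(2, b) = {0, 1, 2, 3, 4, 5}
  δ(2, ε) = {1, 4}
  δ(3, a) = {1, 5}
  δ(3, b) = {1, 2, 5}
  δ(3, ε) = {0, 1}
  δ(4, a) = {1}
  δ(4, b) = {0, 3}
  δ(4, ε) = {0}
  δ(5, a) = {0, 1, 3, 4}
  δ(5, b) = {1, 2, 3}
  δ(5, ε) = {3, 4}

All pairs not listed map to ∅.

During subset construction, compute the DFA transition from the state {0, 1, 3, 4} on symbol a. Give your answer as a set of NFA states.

δ(0,a) = {0, 1, 2, 4, 5}; δ(1,a) = {0, 1, 3, 4, 5}; δ(3,a) = {1, 5}; δ(4,a) = {1}.
Union: {0, 1, 2, 3, 4, 5}.

{0, 1, 2, 3, 4, 5}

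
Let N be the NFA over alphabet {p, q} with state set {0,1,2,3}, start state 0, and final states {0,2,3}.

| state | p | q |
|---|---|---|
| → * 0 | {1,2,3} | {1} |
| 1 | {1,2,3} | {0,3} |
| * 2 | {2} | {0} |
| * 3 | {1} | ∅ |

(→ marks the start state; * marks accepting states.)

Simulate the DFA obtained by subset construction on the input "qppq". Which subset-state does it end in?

{0,3}

Start: {0}.
δ(0,q) = {1}.
Union: {1}.
After q: {1}.
δ(1,p) = {1,2,3}.
Union: {1,2,3}.
After p: {1,2,3}.
δ(1,p) = {1,2,3}; δ(2,p) = {2}; δ(3,p) = {1}.
Union: {1,2,3}.
After p: {1,2,3}.
δ(1,q) = {0,3}; δ(2,q) = {0}; δ(3,q) = ∅.
Union: {0,3}.
After q: {0,3}.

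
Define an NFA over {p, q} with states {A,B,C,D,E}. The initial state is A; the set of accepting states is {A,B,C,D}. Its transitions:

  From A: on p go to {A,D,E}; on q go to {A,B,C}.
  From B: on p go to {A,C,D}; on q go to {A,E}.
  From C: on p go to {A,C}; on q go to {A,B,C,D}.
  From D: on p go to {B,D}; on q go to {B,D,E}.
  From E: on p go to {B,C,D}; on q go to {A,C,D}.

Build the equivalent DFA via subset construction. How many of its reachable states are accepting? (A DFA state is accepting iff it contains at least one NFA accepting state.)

Start state of the DFA: {A}.
{A} --p--> {A,D,E}  [new]
{A} --q--> {A,B,C}  [new]
{A,D,E} --p--> {A,B,C,D,E}  [new]
{A,D,E} --q--> {A,B,C,D,E}  [seen]
{A,B,C} --p--> {A,C,D,E}  [new]
{A,B,C} --q--> {A,B,C,D,E}  [seen]
{A,B,C,D,E} --p--> {A,B,C,D,E}  [seen]
{A,B,C,D,E} --q--> {A,B,C,D,E}  [seen]
{A,C,D,E} --p--> {A,B,C,D,E}  [seen]
{A,C,D,E} --q--> {A,B,C,D,E}  [seen]
Reachable DFA states: {A}, {A,D,E}, {A,B,C}, {A,B,C,D,E}, {A,C,D,E}.
Accepting DFA states (contain an NFA accepting state): {A}, {A,D,E}, {A,B,C}, {A,B,C,D,E}, {A,C,D,E}.

5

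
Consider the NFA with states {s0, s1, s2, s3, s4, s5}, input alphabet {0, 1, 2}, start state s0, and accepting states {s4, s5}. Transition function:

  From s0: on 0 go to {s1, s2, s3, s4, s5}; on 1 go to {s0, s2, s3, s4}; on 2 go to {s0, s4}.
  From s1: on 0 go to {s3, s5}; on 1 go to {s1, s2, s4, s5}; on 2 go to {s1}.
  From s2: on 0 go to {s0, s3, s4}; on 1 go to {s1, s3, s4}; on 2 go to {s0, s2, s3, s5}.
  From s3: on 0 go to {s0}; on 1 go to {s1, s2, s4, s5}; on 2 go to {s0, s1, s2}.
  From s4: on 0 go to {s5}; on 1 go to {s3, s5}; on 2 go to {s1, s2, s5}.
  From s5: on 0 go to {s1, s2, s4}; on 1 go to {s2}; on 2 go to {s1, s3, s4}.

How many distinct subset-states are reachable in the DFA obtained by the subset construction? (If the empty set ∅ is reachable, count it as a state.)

Start state of the DFA: {s0}.
{s0} --0--> {s1, s2, s3, s4, s5}  [new]
{s0} --1--> {s0, s2, s3, s4}  [new]
{s0} --2--> {s0, s4}  [new]
{s1, s2, s3, s4, s5} --0--> {s0, s1, s2, s3, s4, s5}  [new]
{s1, s2, s3, s4, s5} --1--> {s1, s2, s3, s4, s5}  [seen]
{s1, s2, s3, s4, s5} --2--> {s0, s1, s2, s3, s4, s5}  [seen]
{s0, s2, s3, s4} --0--> {s0, s1, s2, s3, s4, s5}  [seen]
{s0, s2, s3, s4} --1--> {s0, s1, s2, s3, s4, s5}  [seen]
{s0, s2, s3, s4} --2--> {s0, s1, s2, s3, s4, s5}  [seen]
{s0, s4} --0--> {s1, s2, s3, s4, s5}  [seen]
{s0, s4} --1--> {s0, s2, s3, s4, s5}  [new]
{s0, s4} --2--> {s0, s1, s2, s4, s5}  [new]
{s0, s1, s2, s3, s4, s5} --0--> {s0, s1, s2, s3, s4, s5}  [seen]
{s0, s1, s2, s3, s4, s5} --1--> {s0, s1, s2, s3, s4, s5}  [seen]
{s0, s1, s2, s3, s4, s5} --2--> {s0, s1, s2, s3, s4, s5}  [seen]
{s0, s2, s3, s4, s5} --0--> {s0, s1, s2, s3, s4, s5}  [seen]
{s0, s2, s3, s4, s5} --1--> {s0, s1, s2, s3, s4, s5}  [seen]
{s0, s2, s3, s4, s5} --2--> {s0, s1, s2, s3, s4, s5}  [seen]
{s0, s1, s2, s4, s5} --0--> {s0, s1, s2, s3, s4, s5}  [seen]
{s0, s1, s2, s4, s5} --1--> {s0, s1, s2, s3, s4, s5}  [seen]
{s0, s1, s2, s4, s5} --2--> {s0, s1, s2, s3, s4, s5}  [seen]
Reachable DFA states: {s0}, {s1, s2, s3, s4, s5}, {s0, s2, s3, s4}, {s0, s4}, {s0, s1, s2, s3, s4, s5}, {s0, s2, s3, s4, s5}, {s0, s1, s2, s4, s5}.

7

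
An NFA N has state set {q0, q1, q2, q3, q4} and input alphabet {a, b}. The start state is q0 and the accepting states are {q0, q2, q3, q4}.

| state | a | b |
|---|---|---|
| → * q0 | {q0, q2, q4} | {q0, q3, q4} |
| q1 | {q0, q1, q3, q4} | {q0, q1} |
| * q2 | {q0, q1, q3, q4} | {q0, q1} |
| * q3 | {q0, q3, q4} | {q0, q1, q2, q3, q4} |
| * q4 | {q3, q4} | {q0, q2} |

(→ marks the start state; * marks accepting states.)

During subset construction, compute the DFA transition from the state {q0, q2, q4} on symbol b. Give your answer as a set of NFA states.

{q0, q1, q2, q3, q4}

δ(q0,b) = {q0, q3, q4}; δ(q2,b) = {q0, q1}; δ(q4,b) = {q0, q2}.
Union: {q0, q1, q2, q3, q4}.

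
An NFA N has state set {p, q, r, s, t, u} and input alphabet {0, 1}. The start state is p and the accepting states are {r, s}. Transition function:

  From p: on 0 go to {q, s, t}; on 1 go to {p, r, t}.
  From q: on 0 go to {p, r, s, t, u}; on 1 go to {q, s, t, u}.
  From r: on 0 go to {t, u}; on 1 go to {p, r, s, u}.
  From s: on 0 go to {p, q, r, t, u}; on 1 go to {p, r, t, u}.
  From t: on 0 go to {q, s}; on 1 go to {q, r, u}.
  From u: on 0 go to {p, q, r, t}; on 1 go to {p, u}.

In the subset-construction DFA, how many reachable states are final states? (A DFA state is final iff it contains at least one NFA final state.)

4

Start state of the DFA: {p}.
{p} --0--> {q, s, t}  [new]
{p} --1--> {p, r, t}  [new]
{q, s, t} --0--> {p, q, r, s, t, u}  [new]
{q, s, t} --1--> {p, q, r, s, t, u}  [seen]
{p, r, t} --0--> {q, s, t, u}  [new]
{p, r, t} --1--> {p, q, r, s, t, u}  [seen]
{p, q, r, s, t, u} --0--> {p, q, r, s, t, u}  [seen]
{p, q, r, s, t, u} --1--> {p, q, r, s, t, u}  [seen]
{q, s, t, u} --0--> {p, q, r, s, t, u}  [seen]
{q, s, t, u} --1--> {p, q, r, s, t, u}  [seen]
Reachable DFA states: {p}, {q, s, t}, {p, r, t}, {p, q, r, s, t, u}, {q, s, t, u}.
Accepting DFA states (contain an NFA accepting state): {q, s, t}, {p, r, t}, {p, q, r, s, t, u}, {q, s, t, u}.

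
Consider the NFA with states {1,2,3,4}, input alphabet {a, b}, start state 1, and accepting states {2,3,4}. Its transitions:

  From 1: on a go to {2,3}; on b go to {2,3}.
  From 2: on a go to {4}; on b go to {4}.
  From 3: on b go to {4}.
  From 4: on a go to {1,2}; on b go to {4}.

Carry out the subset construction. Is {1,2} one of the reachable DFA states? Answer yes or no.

yes

Start state of the DFA: {1}.
{1} --a--> {2,3}  [new]
{1} --b--> {2,3}  [seen]
{2,3} --a--> {4}  [new]
{2,3} --b--> {4}  [seen]
{4} --a--> {1,2}  [new]
{4} --b--> {4}  [seen]
{1,2} --a--> {2,3,4}  [new]
{1,2} --b--> {2,3,4}  [seen]
{2,3,4} --a--> {1,2,4}  [new]
{2,3,4} --b--> {4}  [seen]
{1,2,4} --a--> {1,2,3,4}  [new]
{1,2,4} --b--> {2,3,4}  [seen]
{1,2,3,4} --a--> {1,2,3,4}  [seen]
{1,2,3,4} --b--> {2,3,4}  [seen]
Reachable DFA states: {1}, {2,3}, {4}, {1,2}, {2,3,4}, {1,2,4}, {1,2,3,4}.
{1,2} is among them.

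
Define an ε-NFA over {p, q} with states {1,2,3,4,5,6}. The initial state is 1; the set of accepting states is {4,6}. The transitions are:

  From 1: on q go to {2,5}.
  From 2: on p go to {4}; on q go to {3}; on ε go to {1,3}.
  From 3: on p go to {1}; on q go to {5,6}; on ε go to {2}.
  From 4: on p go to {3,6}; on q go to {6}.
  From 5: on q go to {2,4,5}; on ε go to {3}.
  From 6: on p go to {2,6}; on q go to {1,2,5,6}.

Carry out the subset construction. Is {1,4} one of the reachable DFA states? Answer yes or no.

Start state of the DFA: {1} (ε-closure of the NFA start).
{1} --p--> ∅  [new]
{1} --q--> {1,2,3,5}  [new]
∅ --p--> ∅  [seen]
∅ --q--> ∅  [seen]
{1,2,3,5} --p--> {1,4}  [new]
{1,2,3,5} --q--> {1,2,3,4,5,6}  [new]
{1,4} --p--> {1,2,3,6}  [new]
{1,4} --q--> {1,2,3,5,6}  [new]
{1,2,3,4,5,6} --p--> {1,2,3,4,6}  [new]
{1,2,3,4,5,6} --q--> {1,2,3,4,5,6}  [seen]
{1,2,3,6} --p--> {1,2,3,4,6}  [seen]
{1,2,3,6} --q--> {1,2,3,5,6}  [seen]
{1,2,3,5,6} --p--> {1,2,3,4,6}  [seen]
{1,2,3,5,6} --q--> {1,2,3,4,5,6}  [seen]
{1,2,3,4,6} --p--> {1,2,3,4,6}  [seen]
{1,2,3,4,6} --q--> {1,2,3,5,6}  [seen]
Reachable DFA states: {1}, ∅, {1,2,3,5}, {1,4}, {1,2,3,4,5,6}, {1,2,3,6}, {1,2,3,5,6}, {1,2,3,4,6}.
{1,4} is among them.

yes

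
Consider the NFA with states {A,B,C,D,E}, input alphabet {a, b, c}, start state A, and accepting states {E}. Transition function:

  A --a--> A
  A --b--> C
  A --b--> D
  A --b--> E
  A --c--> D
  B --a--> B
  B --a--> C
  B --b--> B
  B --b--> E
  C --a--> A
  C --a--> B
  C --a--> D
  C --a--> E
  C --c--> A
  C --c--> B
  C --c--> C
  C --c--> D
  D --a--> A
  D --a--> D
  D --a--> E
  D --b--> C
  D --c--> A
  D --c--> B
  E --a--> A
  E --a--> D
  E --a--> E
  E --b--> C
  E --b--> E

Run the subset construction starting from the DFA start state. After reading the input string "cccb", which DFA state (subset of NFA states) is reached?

{C}

Start: {A}.
δ(A,c) = {D}.
Union: {D}.
After c: {D}.
δ(D,c) = {A,B}.
Union: {A,B}.
After c: {A,B}.
δ(A,c) = {D}; δ(B,c) = ∅.
Union: {D}.
After c: {D}.
δ(D,b) = {C}.
Union: {C}.
After b: {C}.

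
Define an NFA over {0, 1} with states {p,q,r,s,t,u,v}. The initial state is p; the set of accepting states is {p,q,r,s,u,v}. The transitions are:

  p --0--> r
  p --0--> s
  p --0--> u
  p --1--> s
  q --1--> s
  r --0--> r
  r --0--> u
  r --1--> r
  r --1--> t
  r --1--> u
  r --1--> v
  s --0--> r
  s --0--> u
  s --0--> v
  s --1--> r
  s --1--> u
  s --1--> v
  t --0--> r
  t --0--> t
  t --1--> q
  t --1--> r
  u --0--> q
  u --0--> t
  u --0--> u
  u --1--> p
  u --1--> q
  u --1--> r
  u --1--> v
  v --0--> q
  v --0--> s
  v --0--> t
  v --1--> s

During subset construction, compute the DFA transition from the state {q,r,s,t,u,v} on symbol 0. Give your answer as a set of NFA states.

{q,r,s,t,u,v}

δ(q,0) = ∅; δ(r,0) = {r,u}; δ(s,0) = {r,u,v}; δ(t,0) = {r,t}; δ(u,0) = {q,t,u}; δ(v,0) = {q,s,t}.
Union: {q,r,s,t,u,v}.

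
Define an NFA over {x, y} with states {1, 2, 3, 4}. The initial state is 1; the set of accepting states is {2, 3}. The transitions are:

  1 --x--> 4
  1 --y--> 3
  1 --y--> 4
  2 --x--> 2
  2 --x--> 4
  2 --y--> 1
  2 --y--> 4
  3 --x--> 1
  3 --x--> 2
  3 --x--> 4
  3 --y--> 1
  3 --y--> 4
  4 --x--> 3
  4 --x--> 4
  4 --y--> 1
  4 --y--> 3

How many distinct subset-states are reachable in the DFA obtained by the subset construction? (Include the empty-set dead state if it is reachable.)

Start state of the DFA: {1}.
{1} --x--> {4}  [new]
{1} --y--> {3, 4}  [new]
{4} --x--> {3, 4}  [seen]
{4} --y--> {1, 3}  [new]
{3, 4} --x--> {1, 2, 3, 4}  [new]
{3, 4} --y--> {1, 3, 4}  [new]
{1, 3} --x--> {1, 2, 4}  [new]
{1, 3} --y--> {1, 3, 4}  [seen]
{1, 2, 3, 4} --x--> {1, 2, 3, 4}  [seen]
{1, 2, 3, 4} --y--> {1, 3, 4}  [seen]
{1, 3, 4} --x--> {1, 2, 3, 4}  [seen]
{1, 3, 4} --y--> {1, 3, 4}  [seen]
{1, 2, 4} --x--> {2, 3, 4}  [new]
{1, 2, 4} --y--> {1, 3, 4}  [seen]
{2, 3, 4} --x--> {1, 2, 3, 4}  [seen]
{2, 3, 4} --y--> {1, 3, 4}  [seen]
Reachable DFA states: {1}, {4}, {3, 4}, {1, 3}, {1, 2, 3, 4}, {1, 3, 4}, {1, 2, 4}, {2, 3, 4}.

8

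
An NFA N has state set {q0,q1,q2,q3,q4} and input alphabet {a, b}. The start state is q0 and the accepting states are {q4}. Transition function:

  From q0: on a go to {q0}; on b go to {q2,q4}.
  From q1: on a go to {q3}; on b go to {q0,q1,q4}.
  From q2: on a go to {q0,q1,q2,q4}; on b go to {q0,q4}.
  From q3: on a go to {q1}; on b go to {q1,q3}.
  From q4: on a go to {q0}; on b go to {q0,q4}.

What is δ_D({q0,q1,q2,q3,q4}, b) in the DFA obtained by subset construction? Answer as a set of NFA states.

{q0,q1,q2,q3,q4}

δ(q0,b) = {q2,q4}; δ(q1,b) = {q0,q1,q4}; δ(q2,b) = {q0,q4}; δ(q3,b) = {q1,q3}; δ(q4,b) = {q0,q4}.
Union: {q0,q1,q2,q3,q4}.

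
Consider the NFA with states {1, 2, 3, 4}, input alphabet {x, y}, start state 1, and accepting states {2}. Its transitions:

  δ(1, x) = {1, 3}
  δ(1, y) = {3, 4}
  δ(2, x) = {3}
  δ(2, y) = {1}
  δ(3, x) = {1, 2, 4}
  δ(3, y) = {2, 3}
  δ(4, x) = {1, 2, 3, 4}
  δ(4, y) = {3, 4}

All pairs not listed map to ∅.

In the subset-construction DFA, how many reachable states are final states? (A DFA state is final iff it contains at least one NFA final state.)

Start state of the DFA: {1}.
{1} --x--> {1, 3}  [new]
{1} --y--> {3, 4}  [new]
{1, 3} --x--> {1, 2, 3, 4}  [new]
{1, 3} --y--> {2, 3, 4}  [new]
{3, 4} --x--> {1, 2, 3, 4}  [seen]
{3, 4} --y--> {2, 3, 4}  [seen]
{1, 2, 3, 4} --x--> {1, 2, 3, 4}  [seen]
{1, 2, 3, 4} --y--> {1, 2, 3, 4}  [seen]
{2, 3, 4} --x--> {1, 2, 3, 4}  [seen]
{2, 3, 4} --y--> {1, 2, 3, 4}  [seen]
Reachable DFA states: {1}, {1, 3}, {3, 4}, {1, 2, 3, 4}, {2, 3, 4}.
Accepting DFA states (contain an NFA accepting state): {1, 2, 3, 4}, {2, 3, 4}.

2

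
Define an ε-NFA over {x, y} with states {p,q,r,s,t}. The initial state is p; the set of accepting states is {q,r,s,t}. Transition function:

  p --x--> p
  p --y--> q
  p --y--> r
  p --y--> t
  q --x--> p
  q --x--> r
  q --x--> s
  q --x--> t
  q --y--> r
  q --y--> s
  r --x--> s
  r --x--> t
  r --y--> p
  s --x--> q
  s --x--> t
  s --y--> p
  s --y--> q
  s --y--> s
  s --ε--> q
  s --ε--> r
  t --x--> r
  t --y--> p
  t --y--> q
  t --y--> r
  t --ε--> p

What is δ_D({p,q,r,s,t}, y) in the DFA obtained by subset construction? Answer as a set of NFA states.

δ(p,y) = {q,r,t}; δ(q,y) = {r,s}; δ(r,y) = {p}; δ(s,y) = {p,q,s}; δ(t,y) = {p,q,r}.
Union: {p,q,r,s,t}.

{p,q,r,s,t}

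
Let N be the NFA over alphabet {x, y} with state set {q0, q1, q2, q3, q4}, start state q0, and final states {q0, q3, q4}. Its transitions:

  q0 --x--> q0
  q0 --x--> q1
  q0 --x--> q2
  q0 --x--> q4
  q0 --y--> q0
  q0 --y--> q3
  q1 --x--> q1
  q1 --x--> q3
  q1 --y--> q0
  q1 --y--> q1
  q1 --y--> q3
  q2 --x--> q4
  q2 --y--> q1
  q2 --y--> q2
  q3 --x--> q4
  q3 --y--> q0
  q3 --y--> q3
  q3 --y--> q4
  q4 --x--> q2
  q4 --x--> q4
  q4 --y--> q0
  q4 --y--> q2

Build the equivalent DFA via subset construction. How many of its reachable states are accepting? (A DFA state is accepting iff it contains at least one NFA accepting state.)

7

Start state of the DFA: {q0}.
{q0} --x--> {q0, q1, q2, q4}  [new]
{q0} --y--> {q0, q3}  [new]
{q0, q1, q2, q4} --x--> {q0, q1, q2, q3, q4}  [new]
{q0, q1, q2, q4} --y--> {q0, q1, q2, q3}  [new]
{q0, q3} --x--> {q0, q1, q2, q4}  [seen]
{q0, q3} --y--> {q0, q3, q4}  [new]
{q0, q1, q2, q3, q4} --x--> {q0, q1, q2, q3, q4}  [seen]
{q0, q1, q2, q3, q4} --y--> {q0, q1, q2, q3, q4}  [seen]
{q0, q1, q2, q3} --x--> {q0, q1, q2, q3, q4}  [seen]
{q0, q1, q2, q3} --y--> {q0, q1, q2, q3, q4}  [seen]
{q0, q3, q4} --x--> {q0, q1, q2, q4}  [seen]
{q0, q3, q4} --y--> {q0, q2, q3, q4}  [new]
{q0, q2, q3, q4} --x--> {q0, q1, q2, q4}  [seen]
{q0, q2, q3, q4} --y--> {q0, q1, q2, q3, q4}  [seen]
Reachable DFA states: {q0}, {q0, q1, q2, q4}, {q0, q3}, {q0, q1, q2, q3, q4}, {q0, q1, q2, q3}, {q0, q3, q4}, {q0, q2, q3, q4}.
Accepting DFA states (contain an NFA accepting state): {q0}, {q0, q1, q2, q4}, {q0, q3}, {q0, q1, q2, q3, q4}, {q0, q1, q2, q3}, {q0, q3, q4}, {q0, q2, q3, q4}.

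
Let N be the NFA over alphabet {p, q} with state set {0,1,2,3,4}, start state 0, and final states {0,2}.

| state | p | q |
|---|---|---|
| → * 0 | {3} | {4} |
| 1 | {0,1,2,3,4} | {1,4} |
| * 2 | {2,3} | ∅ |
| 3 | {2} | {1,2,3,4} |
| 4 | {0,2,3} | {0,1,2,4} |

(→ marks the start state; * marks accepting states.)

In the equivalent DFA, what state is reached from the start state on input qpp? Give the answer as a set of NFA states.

{2,3}

Start: {0}.
δ(0,q) = {4}.
Union: {4}.
After q: {4}.
δ(4,p) = {0,2,3}.
Union: {0,2,3}.
After p: {0,2,3}.
δ(0,p) = {3}; δ(2,p) = {2,3}; δ(3,p) = {2}.
Union: {2,3}.
After p: {2,3}.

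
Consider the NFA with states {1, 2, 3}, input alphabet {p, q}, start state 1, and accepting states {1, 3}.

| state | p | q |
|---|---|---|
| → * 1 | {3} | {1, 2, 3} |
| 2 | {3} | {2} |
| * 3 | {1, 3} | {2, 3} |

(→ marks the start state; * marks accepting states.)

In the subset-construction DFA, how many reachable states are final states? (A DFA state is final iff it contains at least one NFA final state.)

Start state of the DFA: {1}.
{1} --p--> {3}  [new]
{1} --q--> {1, 2, 3}  [new]
{3} --p--> {1, 3}  [new]
{3} --q--> {2, 3}  [new]
{1, 2, 3} --p--> {1, 3}  [seen]
{1, 2, 3} --q--> {1, 2, 3}  [seen]
{1, 3} --p--> {1, 3}  [seen]
{1, 3} --q--> {1, 2, 3}  [seen]
{2, 3} --p--> {1, 3}  [seen]
{2, 3} --q--> {2, 3}  [seen]
Reachable DFA states: {1}, {3}, {1, 2, 3}, {1, 3}, {2, 3}.
Accepting DFA states (contain an NFA accepting state): {1}, {3}, {1, 2, 3}, {1, 3}, {2, 3}.

5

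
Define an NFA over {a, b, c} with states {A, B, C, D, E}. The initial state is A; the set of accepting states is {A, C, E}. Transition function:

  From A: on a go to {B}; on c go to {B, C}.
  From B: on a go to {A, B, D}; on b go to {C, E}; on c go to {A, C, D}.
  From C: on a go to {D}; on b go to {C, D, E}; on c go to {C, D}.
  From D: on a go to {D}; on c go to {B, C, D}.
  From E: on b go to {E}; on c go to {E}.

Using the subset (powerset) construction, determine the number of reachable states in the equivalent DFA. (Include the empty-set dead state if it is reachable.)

14

Start state of the DFA: {A}.
{A} --a--> {B}  [new]
{A} --b--> ∅  [new]
{A} --c--> {B, C}  [new]
{B} --a--> {A, B, D}  [new]
{B} --b--> {C, E}  [new]
{B} --c--> {A, C, D}  [new]
∅ --a--> ∅  [seen]
∅ --b--> ∅  [seen]
∅ --c--> ∅  [seen]
{B, C} --a--> {A, B, D}  [seen]
{B, C} --b--> {C, D, E}  [new]
{B, C} --c--> {A, C, D}  [seen]
{A, B, D} --a--> {A, B, D}  [seen]
{A, B, D} --b--> {C, E}  [seen]
{A, B, D} --c--> {A, B, C, D}  [new]
{C, E} --a--> {D}  [new]
{C, E} --b--> {C, D, E}  [seen]
{C, E} --c--> {C, D, E}  [seen]
{A, C, D} --a--> {B, D}  [new]
{A, C, D} --b--> {C, D, E}  [seen]
{A, C, D} --c--> {B, C, D}  [new]
{C, D, E} --a--> {D}  [seen]
{C, D, E} --b--> {C, D, E}  [seen]
{C, D, E} --c--> {B, C, D, E}  [new]
{A, B, C, D} --a--> {A, B, D}  [seen]
{A, B, C, D} --b--> {C, D, E}  [seen]
{A, B, C, D} --c--> {A, B, C, D}  [seen]
{D} --a--> {D}  [seen]
{D} --b--> ∅  [seen]
{D} --c--> {B, C, D}  [seen]
{B, D} --a--> {A, B, D}  [seen]
{B, D} --b--> {C, E}  [seen]
{B, D} --c--> {A, B, C, D}  [seen]
{B, C, D} --a--> {A, B, D}  [seen]
{B, C, D} --b--> {C, D, E}  [seen]
{B, C, D} --c--> {A, B, C, D}  [seen]
{B, C, D, E} --a--> {A, B, D}  [seen]
{B, C, D, E} --b--> {C, D, E}  [seen]
{B, C, D, E} --c--> {A, B, C, D, E}  [new]
{A, B, C, D, E} --a--> {A, B, D}  [seen]
{A, B, C, D, E} --b--> {C, D, E}  [seen]
{A, B, C, D, E} --c--> {A, B, C, D, E}  [seen]
Reachable DFA states: {A}, {B}, ∅, {B, C}, {A, B, D}, {C, E}, {A, C, D}, {C, D, E}, {A, B, C, D}, {D}, {B, D}, {B, C, D}, {B, C, D, E}, {A, B, C, D, E}.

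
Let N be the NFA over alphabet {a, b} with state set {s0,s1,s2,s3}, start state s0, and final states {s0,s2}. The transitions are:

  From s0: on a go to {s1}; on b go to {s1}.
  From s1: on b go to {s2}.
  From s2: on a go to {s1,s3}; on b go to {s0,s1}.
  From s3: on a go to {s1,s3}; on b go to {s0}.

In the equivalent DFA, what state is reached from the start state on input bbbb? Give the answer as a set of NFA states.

{s1,s2}

Start: {s0}.
δ(s0,b) = {s1}.
Union: {s1}.
After b: {s1}.
δ(s1,b) = {s2}.
Union: {s2}.
After b: {s2}.
δ(s2,b) = {s0,s1}.
Union: {s0,s1}.
After b: {s0,s1}.
δ(s0,b) = {s1}; δ(s1,b) = {s2}.
Union: {s1,s2}.
After b: {s1,s2}.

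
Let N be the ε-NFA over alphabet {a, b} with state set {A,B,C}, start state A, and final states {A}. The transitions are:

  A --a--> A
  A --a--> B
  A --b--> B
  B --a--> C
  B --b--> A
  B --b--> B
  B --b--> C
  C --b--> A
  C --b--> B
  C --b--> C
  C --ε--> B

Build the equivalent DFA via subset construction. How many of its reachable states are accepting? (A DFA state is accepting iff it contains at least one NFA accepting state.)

3

Start state of the DFA: {A} (ε-closure of the NFA start).
{A} --a--> {A,B}  [new]
{A} --b--> {B}  [new]
{A,B} --a--> {A,B,C}  [new]
{A,B} --b--> {A,B,C}  [seen]
{B} --a--> {B,C}  [new]
{B} --b--> {A,B,C}  [seen]
{A,B,C} --a--> {A,B,C}  [seen]
{A,B,C} --b--> {A,B,C}  [seen]
{B,C} --a--> {B,C}  [seen]
{B,C} --b--> {A,B,C}  [seen]
Reachable DFA states: {A}, {A,B}, {B}, {A,B,C}, {B,C}.
Accepting DFA states (contain an NFA accepting state): {A}, {A,B}, {A,B,C}.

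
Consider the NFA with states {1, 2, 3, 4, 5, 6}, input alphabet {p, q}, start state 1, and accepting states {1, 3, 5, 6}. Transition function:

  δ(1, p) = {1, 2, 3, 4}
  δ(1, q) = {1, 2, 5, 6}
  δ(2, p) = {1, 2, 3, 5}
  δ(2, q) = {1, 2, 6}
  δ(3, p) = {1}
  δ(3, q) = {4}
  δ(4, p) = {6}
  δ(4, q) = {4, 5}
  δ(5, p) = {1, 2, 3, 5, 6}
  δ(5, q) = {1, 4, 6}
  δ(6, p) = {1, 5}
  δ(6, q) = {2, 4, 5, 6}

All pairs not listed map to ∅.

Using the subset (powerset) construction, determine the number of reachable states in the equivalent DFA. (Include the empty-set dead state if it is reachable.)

Start state of the DFA: {1}.
{1} --p--> {1, 2, 3, 4}  [new]
{1} --q--> {1, 2, 5, 6}  [new]
{1, 2, 3, 4} --p--> {1, 2, 3, 4, 5, 6}  [new]
{1, 2, 3, 4} --q--> {1, 2, 4, 5, 6}  [new]
{1, 2, 5, 6} --p--> {1, 2, 3, 4, 5, 6}  [seen]
{1, 2, 5, 6} --q--> {1, 2, 4, 5, 6}  [seen]
{1, 2, 3, 4, 5, 6} --p--> {1, 2, 3, 4, 5, 6}  [seen]
{1, 2, 3, 4, 5, 6} --q--> {1, 2, 4, 5, 6}  [seen]
{1, 2, 4, 5, 6} --p--> {1, 2, 3, 4, 5, 6}  [seen]
{1, 2, 4, 5, 6} --q--> {1, 2, 4, 5, 6}  [seen]
Reachable DFA states: {1}, {1, 2, 3, 4}, {1, 2, 5, 6}, {1, 2, 3, 4, 5, 6}, {1, 2, 4, 5, 6}.

5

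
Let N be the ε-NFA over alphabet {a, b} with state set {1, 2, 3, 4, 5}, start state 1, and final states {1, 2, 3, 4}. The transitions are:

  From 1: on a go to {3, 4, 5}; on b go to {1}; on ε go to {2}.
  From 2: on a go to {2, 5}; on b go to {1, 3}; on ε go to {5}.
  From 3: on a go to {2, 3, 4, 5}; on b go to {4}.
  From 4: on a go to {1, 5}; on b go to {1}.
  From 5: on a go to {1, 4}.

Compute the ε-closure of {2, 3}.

Begin with {2, 3}.
2 →ε {5}; add 5.
ε-closure = {2, 3, 5}.

{2, 3, 5}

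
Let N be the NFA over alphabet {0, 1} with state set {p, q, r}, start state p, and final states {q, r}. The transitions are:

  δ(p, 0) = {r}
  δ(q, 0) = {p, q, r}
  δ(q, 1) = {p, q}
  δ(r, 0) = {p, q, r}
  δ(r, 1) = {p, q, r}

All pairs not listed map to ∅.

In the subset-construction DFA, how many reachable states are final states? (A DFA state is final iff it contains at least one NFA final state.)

2

Start state of the DFA: {p}.
{p} --0--> {r}  [new]
{p} --1--> ∅  [new]
{r} --0--> {p, q, r}  [new]
{r} --1--> {p, q, r}  [seen]
∅ --0--> ∅  [seen]
∅ --1--> ∅  [seen]
{p, q, r} --0--> {p, q, r}  [seen]
{p, q, r} --1--> {p, q, r}  [seen]
Reachable DFA states: {p}, {r}, ∅, {p, q, r}.
Accepting DFA states (contain an NFA accepting state): {r}, {p, q, r}.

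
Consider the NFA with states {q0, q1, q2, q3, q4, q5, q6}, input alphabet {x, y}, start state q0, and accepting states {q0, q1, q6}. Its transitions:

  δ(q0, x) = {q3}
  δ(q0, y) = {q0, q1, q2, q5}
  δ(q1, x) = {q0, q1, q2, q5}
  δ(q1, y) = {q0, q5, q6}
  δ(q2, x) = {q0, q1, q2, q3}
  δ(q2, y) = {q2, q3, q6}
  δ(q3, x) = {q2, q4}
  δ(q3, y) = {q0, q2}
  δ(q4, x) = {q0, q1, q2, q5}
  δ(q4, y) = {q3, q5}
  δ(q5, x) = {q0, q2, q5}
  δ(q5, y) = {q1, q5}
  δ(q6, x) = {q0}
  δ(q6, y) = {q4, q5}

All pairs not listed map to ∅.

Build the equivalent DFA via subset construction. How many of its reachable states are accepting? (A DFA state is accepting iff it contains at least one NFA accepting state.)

9

Start state of the DFA: {q0}.
{q0} --x--> {q3}  [new]
{q0} --y--> {q0, q1, q2, q5}  [new]
{q3} --x--> {q2, q4}  [new]
{q3} --y--> {q0, q2}  [new]
{q0, q1, q2, q5} --x--> {q0, q1, q2, q3, q5}  [new]
{q0, q1, q2, q5} --y--> {q0, q1, q2, q3, q5, q6}  [new]
{q2, q4} --x--> {q0, q1, q2, q3, q5}  [seen]
{q2, q4} --y--> {q2, q3, q5, q6}  [new]
{q0, q2} --x--> {q0, q1, q2, q3}  [new]
{q0, q2} --y--> {q0, q1, q2, q3, q5, q6}  [seen]
{q0, q1, q2, q3, q5} --x--> {q0, q1, q2, q3, q4, q5}  [new]
{q0, q1, q2, q3, q5} --y--> {q0, q1, q2, q3, q5, q6}  [seen]
{q0, q1, q2, q3, q5, q6} --x--> {q0, q1, q2, q3, q4, q5}  [seen]
{q0, q1, q2, q3, q5, q6} --y--> {q0, q1, q2, q3, q4, q5, q6}  [new]
{q2, q3, q5, q6} --x--> {q0, q1, q2, q3, q4, q5}  [seen]
{q2, q3, q5, q6} --y--> {q0, q1, q2, q3, q4, q5, q6}  [seen]
{q0, q1, q2, q3} --x--> {q0, q1, q2, q3, q4, q5}  [seen]
{q0, q1, q2, q3} --y--> {q0, q1, q2, q3, q5, q6}  [seen]
{q0, q1, q2, q3, q4, q5} --x--> {q0, q1, q2, q3, q4, q5}  [seen]
{q0, q1, q2, q3, q4, q5} --y--> {q0, q1, q2, q3, q5, q6}  [seen]
{q0, q1, q2, q3, q4, q5, q6} --x--> {q0, q1, q2, q3, q4, q5}  [seen]
{q0, q1, q2, q3, q4, q5, q6} --y--> {q0, q1, q2, q3, q4, q5, q6}  [seen]
Reachable DFA states: {q0}, {q3}, {q0, q1, q2, q5}, {q2, q4}, {q0, q2}, {q0, q1, q2, q3, q5}, {q0, q1, q2, q3, q5, q6}, {q2, q3, q5, q6}, {q0, q1, q2, q3}, {q0, q1, q2, q3, q4, q5}, {q0, q1, q2, q3, q4, q5, q6}.
Accepting DFA states (contain an NFA accepting state): {q0}, {q0, q1, q2, q5}, {q0, q2}, {q0, q1, q2, q3, q5}, {q0, q1, q2, q3, q5, q6}, {q2, q3, q5, q6}, {q0, q1, q2, q3}, {q0, q1, q2, q3, q4, q5}, {q0, q1, q2, q3, q4, q5, q6}.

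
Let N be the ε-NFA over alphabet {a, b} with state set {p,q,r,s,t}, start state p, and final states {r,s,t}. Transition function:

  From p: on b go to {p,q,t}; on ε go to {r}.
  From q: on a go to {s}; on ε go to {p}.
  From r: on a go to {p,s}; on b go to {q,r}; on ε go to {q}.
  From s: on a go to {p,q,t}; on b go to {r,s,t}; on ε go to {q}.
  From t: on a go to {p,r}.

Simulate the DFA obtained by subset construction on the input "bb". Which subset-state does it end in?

{p,q,r,t}

Start: {p,q,r}.
δ(p,b) = {p,q,t}; δ(q,b) = ∅; δ(r,b) = {q,r}.
Union: {p,q,r,t}.
After b: {p,q,r,t}.
δ(p,b) = {p,q,t}; δ(q,b) = ∅; δ(r,b) = {q,r}; δ(t,b) = ∅.
Union: {p,q,r,t}.
After b: {p,q,r,t}.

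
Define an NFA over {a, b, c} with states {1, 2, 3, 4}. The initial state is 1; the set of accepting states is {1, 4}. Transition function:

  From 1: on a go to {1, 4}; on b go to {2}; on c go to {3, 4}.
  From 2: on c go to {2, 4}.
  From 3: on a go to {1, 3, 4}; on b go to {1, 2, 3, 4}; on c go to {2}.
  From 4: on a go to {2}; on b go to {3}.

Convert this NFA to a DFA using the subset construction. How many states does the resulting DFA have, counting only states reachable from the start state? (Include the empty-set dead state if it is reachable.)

Start state of the DFA: {1}.
{1} --a--> {1, 4}  [new]
{1} --b--> {2}  [new]
{1} --c--> {3, 4}  [new]
{1, 4} --a--> {1, 2, 4}  [new]
{1, 4} --b--> {2, 3}  [new]
{1, 4} --c--> {3, 4}  [seen]
{2} --a--> ∅  [new]
{2} --b--> ∅  [seen]
{2} --c--> {2, 4}  [new]
{3, 4} --a--> {1, 2, 3, 4}  [new]
{3, 4} --b--> {1, 2, 3, 4}  [seen]
{3, 4} --c--> {2}  [seen]
{1, 2, 4} --a--> {1, 2, 4}  [seen]
{1, 2, 4} --b--> {2, 3}  [seen]
{1, 2, 4} --c--> {2, 3, 4}  [new]
{2, 3} --a--> {1, 3, 4}  [new]
{2, 3} --b--> {1, 2, 3, 4}  [seen]
{2, 3} --c--> {2, 4}  [seen]
∅ --a--> ∅  [seen]
∅ --b--> ∅  [seen]
∅ --c--> ∅  [seen]
{2, 4} --a--> {2}  [seen]
{2, 4} --b--> {3}  [new]
{2, 4} --c--> {2, 4}  [seen]
{1, 2, 3, 4} --a--> {1, 2, 3, 4}  [seen]
{1, 2, 3, 4} --b--> {1, 2, 3, 4}  [seen]
{1, 2, 3, 4} --c--> {2, 3, 4}  [seen]
{2, 3, 4} --a--> {1, 2, 3, 4}  [seen]
{2, 3, 4} --b--> {1, 2, 3, 4}  [seen]
{2, 3, 4} --c--> {2, 4}  [seen]
{1, 3, 4} --a--> {1, 2, 3, 4}  [seen]
{1, 3, 4} --b--> {1, 2, 3, 4}  [seen]
{1, 3, 4} --c--> {2, 3, 4}  [seen]
{3} --a--> {1, 3, 4}  [seen]
{3} --b--> {1, 2, 3, 4}  [seen]
{3} --c--> {2}  [seen]
Reachable DFA states: {1}, {1, 4}, {2}, {3, 4}, {1, 2, 4}, {2, 3}, ∅, {2, 4}, {1, 2, 3, 4}, {2, 3, 4}, {1, 3, 4}, {3}.

12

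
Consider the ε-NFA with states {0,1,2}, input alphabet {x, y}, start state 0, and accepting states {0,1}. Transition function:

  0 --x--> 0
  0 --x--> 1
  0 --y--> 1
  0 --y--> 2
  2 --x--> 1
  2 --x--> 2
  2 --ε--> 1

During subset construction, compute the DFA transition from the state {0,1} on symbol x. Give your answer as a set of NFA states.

δ(0,x) = {0,1}; δ(1,x) = ∅.
Union: {0,1}.

{0,1}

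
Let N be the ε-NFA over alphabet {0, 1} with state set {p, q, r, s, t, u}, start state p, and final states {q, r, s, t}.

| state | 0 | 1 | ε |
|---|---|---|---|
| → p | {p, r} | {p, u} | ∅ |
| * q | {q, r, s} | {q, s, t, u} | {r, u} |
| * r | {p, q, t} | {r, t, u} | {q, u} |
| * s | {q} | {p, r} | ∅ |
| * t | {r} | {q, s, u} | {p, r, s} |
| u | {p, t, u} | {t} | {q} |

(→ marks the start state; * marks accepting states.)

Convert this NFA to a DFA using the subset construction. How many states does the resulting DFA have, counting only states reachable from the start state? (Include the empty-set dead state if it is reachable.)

Start state of the DFA: {p} (ε-closure of the NFA start).
{p} --0--> {p, q, r, u}  [new]
{p} --1--> {p, q, r, u}  [seen]
{p, q, r, u} --0--> {p, q, r, s, t, u}  [new]
{p, q, r, u} --1--> {p, q, r, s, t, u}  [seen]
{p, q, r, s, t, u} --0--> {p, q, r, s, t, u}  [seen]
{p, q, r, s, t, u} --1--> {p, q, r, s, t, u}  [seen]
Reachable DFA states: {p}, {p, q, r, u}, {p, q, r, s, t, u}.

3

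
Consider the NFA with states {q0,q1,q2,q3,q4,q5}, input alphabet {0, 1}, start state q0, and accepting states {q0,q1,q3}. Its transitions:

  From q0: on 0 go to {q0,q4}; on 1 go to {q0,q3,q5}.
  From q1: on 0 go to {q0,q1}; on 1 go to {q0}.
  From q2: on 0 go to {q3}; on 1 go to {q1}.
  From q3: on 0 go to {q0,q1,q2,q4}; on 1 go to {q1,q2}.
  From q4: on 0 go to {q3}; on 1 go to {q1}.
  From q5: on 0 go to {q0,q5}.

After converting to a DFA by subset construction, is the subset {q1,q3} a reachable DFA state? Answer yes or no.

no

Start state of the DFA: {q0}.
{q0} --0--> {q0,q4}  [new]
{q0} --1--> {q0,q3,q5}  [new]
{q0,q4} --0--> {q0,q3,q4}  [new]
{q0,q4} --1--> {q0,q1,q3,q5}  [new]
{q0,q3,q5} --0--> {q0,q1,q2,q4,q5}  [new]
{q0,q3,q5} --1--> {q0,q1,q2,q3,q5}  [new]
{q0,q3,q4} --0--> {q0,q1,q2,q3,q4}  [new]
{q0,q3,q4} --1--> {q0,q1,q2,q3,q5}  [seen]
{q0,q1,q3,q5} --0--> {q0,q1,q2,q4,q5}  [seen]
{q0,q1,q3,q5} --1--> {q0,q1,q2,q3,q5}  [seen]
{q0,q1,q2,q4,q5} --0--> {q0,q1,q3,q4,q5}  [new]
{q0,q1,q2,q4,q5} --1--> {q0,q1,q3,q5}  [seen]
{q0,q1,q2,q3,q5} --0--> {q0,q1,q2,q3,q4,q5}  [new]
{q0,q1,q2,q3,q5} --1--> {q0,q1,q2,q3,q5}  [seen]
{q0,q1,q2,q3,q4} --0--> {q0,q1,q2,q3,q4}  [seen]
{q0,q1,q2,q3,q4} --1--> {q0,q1,q2,q3,q5}  [seen]
{q0,q1,q3,q4,q5} --0--> {q0,q1,q2,q3,q4,q5}  [seen]
{q0,q1,q3,q4,q5} --1--> {q0,q1,q2,q3,q5}  [seen]
{q0,q1,q2,q3,q4,q5} --0--> {q0,q1,q2,q3,q4,q5}  [seen]
{q0,q1,q2,q3,q4,q5} --1--> {q0,q1,q2,q3,q5}  [seen]
Reachable DFA states: {q0}, {q0,q4}, {q0,q3,q5}, {q0,q3,q4}, {q0,q1,q3,q5}, {q0,q1,q2,q4,q5}, {q0,q1,q2,q3,q5}, {q0,q1,q2,q3,q4}, {q0,q1,q3,q4,q5}, {q0,q1,q2,q3,q4,q5}.
{q1,q3} is not among them.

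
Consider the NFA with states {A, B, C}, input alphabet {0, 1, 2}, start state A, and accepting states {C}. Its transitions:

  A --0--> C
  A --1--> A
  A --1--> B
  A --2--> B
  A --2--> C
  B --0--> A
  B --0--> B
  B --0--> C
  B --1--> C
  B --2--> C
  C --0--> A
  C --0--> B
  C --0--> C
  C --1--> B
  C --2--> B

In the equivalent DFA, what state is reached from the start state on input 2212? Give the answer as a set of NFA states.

Start: {A}.
δ(A,2) = {B, C}.
Union: {B, C}.
After 2: {B, C}.
δ(B,2) = {C}; δ(C,2) = {B}.
Union: {B, C}.
After 2: {B, C}.
δ(B,1) = {C}; δ(C,1) = {B}.
Union: {B, C}.
After 1: {B, C}.
δ(B,2) = {C}; δ(C,2) = {B}.
Union: {B, C}.
After 2: {B, C}.

{B, C}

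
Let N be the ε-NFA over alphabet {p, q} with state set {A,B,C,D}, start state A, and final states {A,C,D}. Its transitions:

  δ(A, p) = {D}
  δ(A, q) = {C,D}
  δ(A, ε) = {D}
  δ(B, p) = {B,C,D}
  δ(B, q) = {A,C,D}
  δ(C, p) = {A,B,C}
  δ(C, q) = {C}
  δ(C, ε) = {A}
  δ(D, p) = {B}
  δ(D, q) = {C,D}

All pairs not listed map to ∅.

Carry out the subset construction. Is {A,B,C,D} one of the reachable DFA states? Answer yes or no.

Start state of the DFA: {A,D} (ε-closure of the NFA start).
{A,D} --p--> {B,D}  [new]
{A,D} --q--> {A,C,D}  [new]
{B,D} --p--> {A,B,C,D}  [new]
{B,D} --q--> {A,C,D}  [seen]
{A,C,D} --p--> {A,B,C,D}  [seen]
{A,C,D} --q--> {A,C,D}  [seen]
{A,B,C,D} --p--> {A,B,C,D}  [seen]
{A,B,C,D} --q--> {A,C,D}  [seen]
Reachable DFA states: {A,D}, {B,D}, {A,C,D}, {A,B,C,D}.
{A,B,C,D} is among them.

yes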